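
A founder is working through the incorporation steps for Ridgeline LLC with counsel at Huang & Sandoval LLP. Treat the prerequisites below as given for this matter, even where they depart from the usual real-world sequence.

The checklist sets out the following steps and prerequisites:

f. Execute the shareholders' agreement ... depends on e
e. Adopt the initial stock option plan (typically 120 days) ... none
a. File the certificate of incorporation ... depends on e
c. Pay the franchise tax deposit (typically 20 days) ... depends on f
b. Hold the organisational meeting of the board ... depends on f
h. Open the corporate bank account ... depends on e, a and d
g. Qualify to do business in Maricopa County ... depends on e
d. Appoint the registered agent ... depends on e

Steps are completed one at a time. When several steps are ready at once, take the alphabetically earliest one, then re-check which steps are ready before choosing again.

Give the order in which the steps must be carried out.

e → a → d → f → b → c → g → h

e has no prerequisites → e first.
a, d, f and g are all available; a has the earlier label → a.
d, f and g are all available; d has the earlier label → d.
Now f, g and h have their prerequisites met. f has the earlier label, so f next.
b and c now also ready, so the ready set is {b, c, g, h}; b has the earlier label → b.
Now c, g and h have their prerequisites met. c has the earlier label, so c next.
Now g and h have their prerequisites met. g has the earlier label, so g next.
h needed a, d and e, now all done → h.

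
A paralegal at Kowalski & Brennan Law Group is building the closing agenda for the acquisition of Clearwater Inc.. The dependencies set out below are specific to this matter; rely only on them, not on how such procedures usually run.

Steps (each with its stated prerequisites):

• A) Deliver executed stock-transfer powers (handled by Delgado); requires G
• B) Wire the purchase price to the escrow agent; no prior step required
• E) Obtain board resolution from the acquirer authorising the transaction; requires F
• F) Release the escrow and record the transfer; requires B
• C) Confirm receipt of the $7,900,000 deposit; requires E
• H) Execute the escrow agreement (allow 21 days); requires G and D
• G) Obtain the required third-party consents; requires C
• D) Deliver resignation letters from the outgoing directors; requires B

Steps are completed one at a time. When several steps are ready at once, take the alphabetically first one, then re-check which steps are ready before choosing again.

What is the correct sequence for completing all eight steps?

B D F E C G A H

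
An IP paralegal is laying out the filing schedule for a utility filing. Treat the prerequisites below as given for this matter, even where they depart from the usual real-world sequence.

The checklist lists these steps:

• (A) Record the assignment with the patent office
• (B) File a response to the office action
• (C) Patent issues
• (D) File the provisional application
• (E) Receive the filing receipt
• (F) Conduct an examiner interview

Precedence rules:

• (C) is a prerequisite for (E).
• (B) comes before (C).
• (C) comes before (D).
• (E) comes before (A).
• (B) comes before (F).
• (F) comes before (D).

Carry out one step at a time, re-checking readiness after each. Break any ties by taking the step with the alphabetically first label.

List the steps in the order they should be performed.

(B) has no prerequisites → (B) first.
Now (C) and (F) have their prerequisites met. (C) has the earlier label, so (C) next.
Now (E) and (F) have their prerequisites met. (E) has the earlier label, so (E) next.
(A) now also ready, so the ready set is {(A), (F)}; (A) has the earlier label → (A).
(F) needed (B), now all done → (F).
That leaves (D) as the only ready step → (D).

(B), (C), (E), (A), (F), (D)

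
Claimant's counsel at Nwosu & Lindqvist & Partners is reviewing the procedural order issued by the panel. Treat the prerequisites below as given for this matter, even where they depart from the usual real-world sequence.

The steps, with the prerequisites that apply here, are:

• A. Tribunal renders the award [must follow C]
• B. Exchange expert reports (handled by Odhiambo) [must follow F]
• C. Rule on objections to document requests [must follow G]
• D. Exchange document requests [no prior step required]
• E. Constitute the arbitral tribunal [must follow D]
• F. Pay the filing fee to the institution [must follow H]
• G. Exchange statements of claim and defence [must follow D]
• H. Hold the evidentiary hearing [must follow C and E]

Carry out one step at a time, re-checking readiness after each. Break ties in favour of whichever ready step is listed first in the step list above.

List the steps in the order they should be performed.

D is the only step with nothing outstanding, so it goes first.
E and G are both available; E is listed earlier → E.
G needed D, now all done → G.
C is the only step now ready → C.
Ready: A and H. A is listed earlier → A.
Next only H has its prerequisites met → H.
F is the only step now ready → F.
That leaves B as the only ready step → B.

D, E, G, C, A, H, F, B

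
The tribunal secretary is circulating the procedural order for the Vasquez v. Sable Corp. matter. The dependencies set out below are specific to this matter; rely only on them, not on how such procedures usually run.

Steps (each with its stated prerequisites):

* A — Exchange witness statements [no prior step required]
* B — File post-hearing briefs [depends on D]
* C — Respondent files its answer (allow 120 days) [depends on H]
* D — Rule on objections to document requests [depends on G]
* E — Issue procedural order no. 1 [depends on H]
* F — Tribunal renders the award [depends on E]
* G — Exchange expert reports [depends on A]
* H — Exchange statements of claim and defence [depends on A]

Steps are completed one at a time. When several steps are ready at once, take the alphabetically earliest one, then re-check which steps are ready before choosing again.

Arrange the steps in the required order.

A, G, D, B, H, C, E, F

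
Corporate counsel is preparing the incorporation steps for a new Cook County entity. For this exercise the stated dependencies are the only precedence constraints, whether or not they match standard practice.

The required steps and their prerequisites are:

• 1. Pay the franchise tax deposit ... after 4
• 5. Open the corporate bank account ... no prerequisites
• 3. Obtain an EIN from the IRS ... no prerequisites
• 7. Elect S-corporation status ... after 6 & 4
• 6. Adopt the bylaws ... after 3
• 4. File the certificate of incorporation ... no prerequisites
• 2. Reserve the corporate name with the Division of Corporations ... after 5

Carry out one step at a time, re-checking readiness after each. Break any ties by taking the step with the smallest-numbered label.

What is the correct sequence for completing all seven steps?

3 4 1 5 2 6 7

3, 4 and 5 have no prerequisites; 3 has the earlier label, so 3 is first.
6 now also ready, so the ready set is {4, 5, 6}; 4 has the earlier label → 4.
1, 5 and 6 are all available; 1 has the earlier label → 1.
5 and 6 are both available; 5 has the earlier label → 5.
2 now also ready, so the ready set is {2, 6}; 2 has the earlier label → 2.
6 needed 3, now all done → 6.
7 is the only step now ready → 7.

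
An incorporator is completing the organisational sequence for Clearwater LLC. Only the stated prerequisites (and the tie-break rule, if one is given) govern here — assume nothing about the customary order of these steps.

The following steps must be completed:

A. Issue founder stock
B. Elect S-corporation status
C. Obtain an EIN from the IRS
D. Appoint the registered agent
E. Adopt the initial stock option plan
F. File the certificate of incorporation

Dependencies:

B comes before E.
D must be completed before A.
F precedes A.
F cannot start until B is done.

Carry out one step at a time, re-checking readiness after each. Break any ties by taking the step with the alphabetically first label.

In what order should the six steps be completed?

Nothing is required for B, C and D. B has the earlier label → B first.
C, D, E and F are all available; C has the earlier label → C.
Ready: D, E and F. D has the earlier label → D.
Now E and F have their prerequisites met. E has the earlier label, so E next.
F needed B, now all done → F.
A needed D and F, now all done → A.

B → C → D → E → F → A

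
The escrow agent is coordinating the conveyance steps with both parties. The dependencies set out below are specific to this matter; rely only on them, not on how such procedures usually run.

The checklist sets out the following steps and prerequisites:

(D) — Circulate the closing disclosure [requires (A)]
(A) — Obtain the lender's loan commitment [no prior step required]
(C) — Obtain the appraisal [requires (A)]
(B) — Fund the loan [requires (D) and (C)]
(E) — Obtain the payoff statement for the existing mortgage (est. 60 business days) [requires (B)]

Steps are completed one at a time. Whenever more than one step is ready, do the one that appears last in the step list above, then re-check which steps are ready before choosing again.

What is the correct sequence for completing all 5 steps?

(A) (C) (D) (B) (E)

(A) is the only step with nothing outstanding, so it goes first.
(C) and (D) are both available; (C) is listed later → (C).
That leaves (D) as the only ready step → (D).
(B) needed (C) and (D), now all done → (B).
That leaves (E) as the only ready step → (E).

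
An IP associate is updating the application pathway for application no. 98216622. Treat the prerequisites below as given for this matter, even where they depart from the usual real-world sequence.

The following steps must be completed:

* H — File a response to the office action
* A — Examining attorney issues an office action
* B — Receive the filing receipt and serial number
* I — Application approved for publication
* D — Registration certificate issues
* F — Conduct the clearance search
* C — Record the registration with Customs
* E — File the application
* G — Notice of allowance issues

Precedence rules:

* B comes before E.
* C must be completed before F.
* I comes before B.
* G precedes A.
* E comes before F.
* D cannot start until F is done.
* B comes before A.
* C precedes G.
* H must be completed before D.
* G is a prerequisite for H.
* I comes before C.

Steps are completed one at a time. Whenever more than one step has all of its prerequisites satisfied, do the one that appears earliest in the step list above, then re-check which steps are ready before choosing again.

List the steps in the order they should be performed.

I, B, C, E, F, G, H, A, D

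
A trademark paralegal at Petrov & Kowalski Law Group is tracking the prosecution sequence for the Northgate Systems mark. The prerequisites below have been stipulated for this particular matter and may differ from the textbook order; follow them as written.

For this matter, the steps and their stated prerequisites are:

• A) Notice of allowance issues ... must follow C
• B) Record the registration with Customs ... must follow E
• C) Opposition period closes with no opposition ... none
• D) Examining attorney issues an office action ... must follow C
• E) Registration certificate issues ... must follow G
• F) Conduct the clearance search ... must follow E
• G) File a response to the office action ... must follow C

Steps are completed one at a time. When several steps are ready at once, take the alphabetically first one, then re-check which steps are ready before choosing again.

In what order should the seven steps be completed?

C A D G E B F

C has no prerequisites → C first.
A, D and G are all available; A has the earlier label → A.
Ready: D and G. D has the earlier label → D.
That leaves G as the only ready step → G.
E needed G, now all done → E.
Ready: B and F. B has the earlier label → B.
That leaves F as the only ready step → F.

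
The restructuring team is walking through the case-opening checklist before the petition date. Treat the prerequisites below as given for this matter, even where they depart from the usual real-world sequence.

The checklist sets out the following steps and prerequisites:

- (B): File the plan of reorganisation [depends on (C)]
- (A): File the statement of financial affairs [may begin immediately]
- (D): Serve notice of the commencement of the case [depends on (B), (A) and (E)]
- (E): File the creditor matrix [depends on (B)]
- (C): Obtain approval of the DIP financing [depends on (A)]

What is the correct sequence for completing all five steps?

Only (A) has no prerequisites, so it is first.
Next only (C) has its prerequisites met → (C).
That leaves (B) as the only ready step → (B).
Next only (E) has its prerequisites met → (E).
Next only (D) has its prerequisites met → (D).

(A), (C), (B), (E), (D)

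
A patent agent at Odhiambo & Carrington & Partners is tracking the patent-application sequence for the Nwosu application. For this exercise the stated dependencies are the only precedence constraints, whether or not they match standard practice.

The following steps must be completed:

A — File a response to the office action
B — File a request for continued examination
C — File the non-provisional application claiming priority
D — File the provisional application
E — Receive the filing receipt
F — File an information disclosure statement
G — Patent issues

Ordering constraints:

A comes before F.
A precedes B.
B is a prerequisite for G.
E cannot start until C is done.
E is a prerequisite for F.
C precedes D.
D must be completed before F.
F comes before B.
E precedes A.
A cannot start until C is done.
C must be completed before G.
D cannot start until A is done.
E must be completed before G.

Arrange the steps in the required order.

C has no prerequisites → C first.
E needed C, now all done → E.
A is the only step now ready → A.
That leaves D as the only ready step → D.
F needed A, D and E, now all done → F.
B needed A and F, now all done → B.
G needed B, C and E, now all done → G.

C → E → A → D → F → B → G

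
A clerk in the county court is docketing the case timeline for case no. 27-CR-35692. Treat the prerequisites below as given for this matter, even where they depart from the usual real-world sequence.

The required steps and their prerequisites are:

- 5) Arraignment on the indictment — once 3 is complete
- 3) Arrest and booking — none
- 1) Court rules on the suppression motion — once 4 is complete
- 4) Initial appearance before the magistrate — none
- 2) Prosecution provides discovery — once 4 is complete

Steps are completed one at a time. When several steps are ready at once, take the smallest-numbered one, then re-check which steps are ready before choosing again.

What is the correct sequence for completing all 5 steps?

3 and 4 have no prerequisites; 3 has the earlier label, so 3 is first.
5 now also ready, so the ready set is {4, 5}; 4 has the earlier label → 4.
1 and 2 now also ready, so the ready set is {1, 2, 5}; 1 has the earlier label → 1.
2 and 5 are both available; 2 has the earlier label → 2.
5 is the only step now ready → 5.

3, 4, 1, 2, 5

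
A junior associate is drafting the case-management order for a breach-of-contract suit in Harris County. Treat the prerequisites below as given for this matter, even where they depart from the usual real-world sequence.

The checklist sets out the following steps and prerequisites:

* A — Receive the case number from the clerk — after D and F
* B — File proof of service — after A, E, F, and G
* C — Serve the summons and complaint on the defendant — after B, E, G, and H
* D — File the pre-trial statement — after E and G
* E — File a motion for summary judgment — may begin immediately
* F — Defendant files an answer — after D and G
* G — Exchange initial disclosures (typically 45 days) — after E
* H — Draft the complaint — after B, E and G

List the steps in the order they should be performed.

Only E has no prerequisites, so it is first.
G needed E, now all done → G.
Next only D has its prerequisites met → D.
That leaves F as the only ready step → F.
A needed D and F, now all done → A.
That leaves B as the only ready step → B.
H needed B, E and G, now all done → H.
Next only C has its prerequisites met → C.

E, G, D, F, A, B, H, C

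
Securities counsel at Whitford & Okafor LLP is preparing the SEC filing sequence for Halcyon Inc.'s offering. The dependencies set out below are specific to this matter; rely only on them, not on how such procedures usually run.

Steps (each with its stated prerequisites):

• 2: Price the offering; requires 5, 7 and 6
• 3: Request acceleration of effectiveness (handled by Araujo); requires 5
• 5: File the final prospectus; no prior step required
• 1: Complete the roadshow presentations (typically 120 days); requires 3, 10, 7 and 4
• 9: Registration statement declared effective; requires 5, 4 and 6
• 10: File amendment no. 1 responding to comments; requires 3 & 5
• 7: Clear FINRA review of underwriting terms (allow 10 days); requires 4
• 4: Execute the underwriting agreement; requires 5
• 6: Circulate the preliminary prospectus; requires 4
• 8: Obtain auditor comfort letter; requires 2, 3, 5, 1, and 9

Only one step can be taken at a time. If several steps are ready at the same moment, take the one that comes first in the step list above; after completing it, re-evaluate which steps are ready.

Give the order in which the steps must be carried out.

Only 5 has no prerequisites, so it is first.
3 and 4 are both available; 3 is listed earlier → 3.
10 now also ready, so the ready set is {10, 4}; 10 is listed earlier → 10.
4 is the only step now ready → 4.
Now 7 and 6 have their prerequisites met. 7 is listed earlier, so 7 next.
1 and 6 are both available; 1 is listed earlier → 1.
That leaves 6 as the only ready step → 6.
Ready: 2 and 9. 2 is listed earlier → 2.
Next only 9 has its prerequisites met → 9.
That leaves 8 as the only ready step → 8.

5 3 10 4 7 1 6 2 9 8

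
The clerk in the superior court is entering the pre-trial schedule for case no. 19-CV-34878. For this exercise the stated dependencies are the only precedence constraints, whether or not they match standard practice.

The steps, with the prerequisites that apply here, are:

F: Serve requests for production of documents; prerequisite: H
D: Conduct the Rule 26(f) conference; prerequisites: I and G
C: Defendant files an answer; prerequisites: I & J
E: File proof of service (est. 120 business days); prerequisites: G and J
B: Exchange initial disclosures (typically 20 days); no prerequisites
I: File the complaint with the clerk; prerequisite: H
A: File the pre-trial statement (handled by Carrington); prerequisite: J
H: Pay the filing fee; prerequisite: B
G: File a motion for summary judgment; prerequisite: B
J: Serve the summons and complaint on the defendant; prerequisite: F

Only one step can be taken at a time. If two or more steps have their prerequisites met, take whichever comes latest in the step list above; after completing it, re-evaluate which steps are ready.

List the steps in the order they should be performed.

B is the only step with nothing outstanding, so it goes first.
G and H are both available; G is listed later → G.
H needed B, now all done → H.
Ready: I and F. I is listed later → I.
Ready: D and F. D is listed later → D.
F needed H, now all done → F.
J is the only step now ready → J.
Now A, E and C have their prerequisites met. A is listed later, so A next.
E and C are both available; E is listed later → E.
Next only C has its prerequisites met → C.

B, G, H, I, D, F, J, A, E, C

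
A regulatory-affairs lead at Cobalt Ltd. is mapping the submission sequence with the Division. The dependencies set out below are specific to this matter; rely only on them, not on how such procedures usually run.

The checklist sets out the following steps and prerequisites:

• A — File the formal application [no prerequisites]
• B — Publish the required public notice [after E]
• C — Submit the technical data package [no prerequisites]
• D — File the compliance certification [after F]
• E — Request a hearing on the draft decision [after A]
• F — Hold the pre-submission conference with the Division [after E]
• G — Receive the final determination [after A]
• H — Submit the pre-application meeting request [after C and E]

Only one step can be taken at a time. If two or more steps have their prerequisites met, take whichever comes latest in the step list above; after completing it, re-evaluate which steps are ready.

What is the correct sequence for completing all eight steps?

Nothing is required for C and A. C is listed later → C first.
Next only A has its prerequisites met → A.
Now G and E have their prerequisites met. G is listed later, so G next.
E is the only step now ready → E.
Ready: H, F and B. H is listed later → H.
Ready: F and B. F is listed later → F.
Ready: D and B. D is listed later → D.
B needed E, now all done → B.

C A G E H F D B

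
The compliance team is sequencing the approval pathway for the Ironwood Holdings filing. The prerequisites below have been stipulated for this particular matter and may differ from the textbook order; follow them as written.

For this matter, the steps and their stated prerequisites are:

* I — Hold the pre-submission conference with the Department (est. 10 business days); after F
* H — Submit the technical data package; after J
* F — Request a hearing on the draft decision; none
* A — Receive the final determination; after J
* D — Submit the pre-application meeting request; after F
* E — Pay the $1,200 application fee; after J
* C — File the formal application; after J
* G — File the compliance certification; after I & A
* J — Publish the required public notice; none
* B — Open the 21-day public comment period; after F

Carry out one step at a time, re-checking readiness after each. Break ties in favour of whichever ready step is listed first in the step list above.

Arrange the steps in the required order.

F, I, D, J, H, A, E, C, G, B

F and J have no prerequisites; F is listed earlier, so F is first.
I, D and B now also ready, so the ready set is {I, D, J, B}; I is listed earlier → I.
Now D, J and B have their prerequisites met. D is listed earlier, so D next.
J and B are both available; J is listed earlier → J.
H, A, E and C now also ready, so the ready set is {H, A, E, C, B}; H is listed earlier → H.
Ready: A, E, C and B. A is listed earlier → A.
Now E, C, G and B have their prerequisites met. E is listed earlier, so E next.
Ready: C, G and B. C is listed earlier → C.
Now G and B have their prerequisites met. G is listed earlier, so G next.
Next only B has its prerequisites met → B.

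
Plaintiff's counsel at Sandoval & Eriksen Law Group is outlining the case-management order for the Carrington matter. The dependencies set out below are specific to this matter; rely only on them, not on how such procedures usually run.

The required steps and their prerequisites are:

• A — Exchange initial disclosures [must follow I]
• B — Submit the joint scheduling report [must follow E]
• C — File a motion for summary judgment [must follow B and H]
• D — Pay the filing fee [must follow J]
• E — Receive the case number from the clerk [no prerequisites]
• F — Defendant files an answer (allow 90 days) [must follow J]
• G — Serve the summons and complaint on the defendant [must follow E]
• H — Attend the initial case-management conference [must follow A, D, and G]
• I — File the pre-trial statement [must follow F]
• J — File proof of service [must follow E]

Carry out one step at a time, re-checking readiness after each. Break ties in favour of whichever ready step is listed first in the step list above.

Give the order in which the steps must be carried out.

E, B, G, J, D, F, I, A, H, C

E has no prerequisites → E first.
B, G and J are all available; B is listed earlier → B.
G and J are both available; G is listed earlier → G.
J is the only step now ready → J.
Ready: D and F. D is listed earlier → D.
That leaves F as the only ready step → F.
I is the only step now ready → I.
That leaves A as the only ready step → A.
That leaves H as the only ready step → H.
C is the only step now ready → C.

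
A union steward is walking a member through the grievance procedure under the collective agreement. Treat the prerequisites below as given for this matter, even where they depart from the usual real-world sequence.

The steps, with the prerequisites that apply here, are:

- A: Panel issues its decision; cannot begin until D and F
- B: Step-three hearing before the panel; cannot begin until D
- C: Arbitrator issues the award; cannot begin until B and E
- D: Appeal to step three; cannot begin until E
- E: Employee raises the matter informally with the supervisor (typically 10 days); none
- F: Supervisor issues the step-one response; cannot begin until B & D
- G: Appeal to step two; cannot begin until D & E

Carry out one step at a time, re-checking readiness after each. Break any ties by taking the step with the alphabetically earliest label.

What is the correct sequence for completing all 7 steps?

E, D, B, C, F, A, G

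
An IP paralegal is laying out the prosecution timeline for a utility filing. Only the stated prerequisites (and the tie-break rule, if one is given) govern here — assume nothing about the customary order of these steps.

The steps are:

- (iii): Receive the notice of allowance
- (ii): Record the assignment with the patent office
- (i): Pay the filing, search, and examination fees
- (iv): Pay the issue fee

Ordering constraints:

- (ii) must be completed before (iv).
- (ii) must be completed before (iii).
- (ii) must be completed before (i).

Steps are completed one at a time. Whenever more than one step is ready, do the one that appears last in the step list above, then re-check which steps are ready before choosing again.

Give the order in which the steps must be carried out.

(ii) is the only step with nothing outstanding, so it goes first.
Now (iv), (i) and (iii) have their prerequisites met. (iv) is listed later, so (iv) next.
(i) and (iii) are both available; (i) is listed later → (i).
(iii) is the only step now ready → (iii).

(ii) (iv) (i) (iii)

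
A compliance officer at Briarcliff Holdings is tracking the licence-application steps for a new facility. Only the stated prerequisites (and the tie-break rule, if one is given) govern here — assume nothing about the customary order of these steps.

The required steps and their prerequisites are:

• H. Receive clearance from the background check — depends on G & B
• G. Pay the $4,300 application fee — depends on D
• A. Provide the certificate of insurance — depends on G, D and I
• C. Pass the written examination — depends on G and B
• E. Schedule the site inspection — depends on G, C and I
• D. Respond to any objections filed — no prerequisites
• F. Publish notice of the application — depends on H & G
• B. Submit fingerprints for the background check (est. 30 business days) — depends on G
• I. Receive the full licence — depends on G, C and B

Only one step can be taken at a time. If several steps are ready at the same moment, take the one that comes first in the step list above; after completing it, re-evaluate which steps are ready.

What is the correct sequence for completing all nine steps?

D G B H C F I A E

D is the only step with nothing outstanding, so it goes first.
G needed D, now all done → G.
Next only B has its prerequisites met → B.
H and C are both available; H is listed earlier → H.
Now C and F have their prerequisites met. C is listed earlier, so C next.
I now also ready, so the ready set is {F, I}; F is listed earlier → F.
I needed G, C and B, now all done → I.
A and E are both available; A is listed earlier → A.
That leaves E as the only ready step → E.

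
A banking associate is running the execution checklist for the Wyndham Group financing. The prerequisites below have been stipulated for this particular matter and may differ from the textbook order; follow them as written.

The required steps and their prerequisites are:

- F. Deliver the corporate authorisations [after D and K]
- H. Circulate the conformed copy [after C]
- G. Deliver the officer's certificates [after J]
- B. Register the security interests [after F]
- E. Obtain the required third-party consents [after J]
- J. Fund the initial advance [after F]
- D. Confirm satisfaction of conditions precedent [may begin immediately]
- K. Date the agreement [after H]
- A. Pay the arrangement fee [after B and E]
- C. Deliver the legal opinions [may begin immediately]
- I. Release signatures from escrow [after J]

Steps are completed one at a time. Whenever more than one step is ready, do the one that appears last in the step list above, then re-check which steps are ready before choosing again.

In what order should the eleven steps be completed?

C D H K F J I E B A G

C and D have no prerequisites; C is listed later, so C is first.
D and H are both available; D is listed later → D.
That leaves H as the only ready step → H.
That leaves K as the only ready step → K.
F needed K and D, now all done → F.
J and B are both available; J is listed later → J.
Now I, E, B and G have their prerequisites met. I is listed later, so I next.
E, B and G are all available; E is listed later → E.
Now B and G have their prerequisites met. B is listed later, so B next.
A now also ready, so the ready set is {A, G}; A is listed later → A.
G needed J, now all done → G.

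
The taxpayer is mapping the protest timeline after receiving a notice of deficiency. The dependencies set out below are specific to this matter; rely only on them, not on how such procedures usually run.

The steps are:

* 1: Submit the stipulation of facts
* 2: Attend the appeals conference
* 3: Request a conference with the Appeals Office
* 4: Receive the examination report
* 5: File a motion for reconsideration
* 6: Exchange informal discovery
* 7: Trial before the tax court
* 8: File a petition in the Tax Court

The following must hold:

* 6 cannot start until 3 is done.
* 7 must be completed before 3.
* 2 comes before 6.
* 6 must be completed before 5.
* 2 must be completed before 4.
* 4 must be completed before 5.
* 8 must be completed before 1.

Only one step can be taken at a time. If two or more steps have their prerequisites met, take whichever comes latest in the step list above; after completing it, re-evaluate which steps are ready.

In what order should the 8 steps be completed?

8, 7, 3, 2, 6, 4, 5, 1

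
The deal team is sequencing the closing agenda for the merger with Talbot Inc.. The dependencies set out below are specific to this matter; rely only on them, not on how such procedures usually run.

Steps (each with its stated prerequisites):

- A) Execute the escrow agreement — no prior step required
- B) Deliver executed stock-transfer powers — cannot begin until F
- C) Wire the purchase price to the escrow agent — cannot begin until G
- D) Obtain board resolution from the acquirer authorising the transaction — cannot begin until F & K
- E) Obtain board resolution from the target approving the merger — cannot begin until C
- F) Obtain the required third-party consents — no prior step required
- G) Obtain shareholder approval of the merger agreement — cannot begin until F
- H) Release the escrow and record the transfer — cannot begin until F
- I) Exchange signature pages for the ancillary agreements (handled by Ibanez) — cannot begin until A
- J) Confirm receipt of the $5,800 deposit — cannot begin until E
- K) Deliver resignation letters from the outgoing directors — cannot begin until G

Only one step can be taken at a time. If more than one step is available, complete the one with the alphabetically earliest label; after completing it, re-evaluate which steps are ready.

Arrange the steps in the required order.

A → F → B → G → C → E → H → I → J → K → D

Nothing is required for A and F. A has the earlier label → A first.
I now also ready, so the ready set is {F, I}; F has the earlier label → F.
Now B, G, H and I have their prerequisites met. B has the earlier label, so B next.
G, H and I are all available; G has the earlier label → G.
C and K now also ready, so the ready set is {C, H, I, K}; C has the earlier label → C.
Ready: E, H, I and K. E has the earlier label → E.
H, I, J and K are all available; H has the earlier label → H.
Ready: I, J and K. I has the earlier label → I.
Now J and K have their prerequisites met. J has the earlier label, so J next.
That leaves K as the only ready step → K.
D is the only step now ready → D.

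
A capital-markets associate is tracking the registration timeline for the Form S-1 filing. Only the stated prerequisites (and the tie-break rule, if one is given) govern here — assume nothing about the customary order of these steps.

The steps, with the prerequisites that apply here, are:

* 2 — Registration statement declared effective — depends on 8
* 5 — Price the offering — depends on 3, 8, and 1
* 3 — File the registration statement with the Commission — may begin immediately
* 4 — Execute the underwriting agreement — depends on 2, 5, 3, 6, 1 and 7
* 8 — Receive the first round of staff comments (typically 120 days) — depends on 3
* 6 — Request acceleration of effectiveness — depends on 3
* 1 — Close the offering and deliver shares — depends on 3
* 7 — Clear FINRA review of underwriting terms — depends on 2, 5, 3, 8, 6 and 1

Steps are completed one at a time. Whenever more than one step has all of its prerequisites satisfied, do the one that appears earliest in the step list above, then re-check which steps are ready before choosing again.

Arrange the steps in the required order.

3 has no prerequisites → 3 first.
8, 6 and 1 are all available; 8 is listed earlier → 8.
2 now also ready, so the ready set is {2, 6, 1}; 2 is listed earlier → 2.
6 and 1 are both available; 6 is listed earlier → 6.
That leaves 1 as the only ready step → 1.
5 needed 3, 8 and 1, now all done → 5.
7 needed 2, 5, 3, 8, 6 and 1, now all done → 7.
4 needed 2, 5, 3, 6, 1 and 7, now all done → 4.

3 → 8 → 2 → 6 → 1 → 5 → 7 → 4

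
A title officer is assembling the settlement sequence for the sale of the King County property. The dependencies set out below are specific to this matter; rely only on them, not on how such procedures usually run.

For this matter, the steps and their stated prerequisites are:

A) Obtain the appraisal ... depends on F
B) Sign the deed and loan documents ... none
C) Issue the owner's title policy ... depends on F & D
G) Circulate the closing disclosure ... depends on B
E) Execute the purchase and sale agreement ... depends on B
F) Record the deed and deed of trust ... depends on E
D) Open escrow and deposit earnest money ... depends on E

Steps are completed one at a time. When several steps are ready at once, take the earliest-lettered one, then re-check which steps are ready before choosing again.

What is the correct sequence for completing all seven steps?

B E D F A C G

B has no prerequisites → B first.
Ready: E and G. E has the earlier label → E.
D, F and G are all available; D has the earlier label → D.
F and G are both available; F has the earlier label → F.
A and C now also ready, so the ready set is {A, C, G}; A has the earlier label → A.
Ready: C and G. C has the earlier label → C.
That leaves G as the only ready step → G.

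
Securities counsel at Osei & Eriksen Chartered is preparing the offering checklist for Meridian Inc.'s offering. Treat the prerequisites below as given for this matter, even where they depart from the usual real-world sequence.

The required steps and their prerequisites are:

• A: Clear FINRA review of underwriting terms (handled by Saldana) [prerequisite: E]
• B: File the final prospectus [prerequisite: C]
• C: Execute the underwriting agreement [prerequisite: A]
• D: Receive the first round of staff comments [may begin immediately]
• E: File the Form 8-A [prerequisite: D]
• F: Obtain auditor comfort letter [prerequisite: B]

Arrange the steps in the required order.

D → E → A → C → B → F

Only D has no prerequisites, so it is first.
E is the only step now ready → E.
Next only A has its prerequisites met → A.
C is the only step now ready → C.
B needed C, now all done → B.
F is the only step now ready → F.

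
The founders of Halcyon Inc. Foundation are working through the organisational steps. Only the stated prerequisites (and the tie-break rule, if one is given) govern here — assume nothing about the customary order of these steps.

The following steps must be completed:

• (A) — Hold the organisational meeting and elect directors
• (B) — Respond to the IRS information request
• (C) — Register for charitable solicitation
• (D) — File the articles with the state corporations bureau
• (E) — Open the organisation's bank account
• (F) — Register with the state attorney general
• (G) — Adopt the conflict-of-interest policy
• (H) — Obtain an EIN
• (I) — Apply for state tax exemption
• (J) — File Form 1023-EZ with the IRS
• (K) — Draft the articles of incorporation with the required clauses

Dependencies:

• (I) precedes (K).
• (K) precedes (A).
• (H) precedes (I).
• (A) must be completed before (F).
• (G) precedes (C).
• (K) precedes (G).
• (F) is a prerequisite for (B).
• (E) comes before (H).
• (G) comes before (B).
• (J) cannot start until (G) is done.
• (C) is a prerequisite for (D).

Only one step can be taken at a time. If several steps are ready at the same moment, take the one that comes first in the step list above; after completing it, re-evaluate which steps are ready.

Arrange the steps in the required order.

(E) has no prerequisites → (E) first.
Next only (H) has its prerequisites met → (H).
Next only (I) has its prerequisites met → (I).
(K) needed (I), now all done → (K).
Now (A) and (G) have their prerequisites met. (A) is listed earlier, so (A) next.
(F) and (G) are both available; (F) is listed earlier → (F).
That leaves (G) as the only ready step → (G).
Now (B), (C) and (J) have their prerequisites met. (B) is listed earlier, so (B) next.
Ready: (C) and (J). (C) is listed earlier → (C).
(D) now also ready, so the ready set is {(D), (J)}; (D) is listed earlier → (D).
(J) needed (G), now all done → (J).

(E), (H), (I), (K), (A), (F), (G), (B), (C), (D), (J)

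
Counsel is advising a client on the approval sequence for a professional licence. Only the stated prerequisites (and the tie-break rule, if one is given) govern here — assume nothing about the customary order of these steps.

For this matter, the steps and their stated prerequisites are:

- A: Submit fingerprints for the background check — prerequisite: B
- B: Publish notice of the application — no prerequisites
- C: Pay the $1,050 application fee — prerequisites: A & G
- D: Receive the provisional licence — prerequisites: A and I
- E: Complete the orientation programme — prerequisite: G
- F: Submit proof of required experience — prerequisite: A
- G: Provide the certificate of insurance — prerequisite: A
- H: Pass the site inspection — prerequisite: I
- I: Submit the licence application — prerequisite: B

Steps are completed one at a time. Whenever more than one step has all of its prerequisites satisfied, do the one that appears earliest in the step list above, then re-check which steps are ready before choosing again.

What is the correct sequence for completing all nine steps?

B, A, F, G, C, E, I, D, H

B has no prerequisites → B first.
Ready: A and I. A is listed earlier → A.
Ready: F, G and I. F is listed earlier → F.
G and I are both available; G is listed earlier → G.
Now C, E and I have their prerequisites met. C is listed earlier, so C next.
Now E and I have their prerequisites met. E is listed earlier, so E next.
I is the only step now ready → I.
Now D and H have their prerequisites met. D is listed earlier, so D next.
H is the only step now ready → H.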